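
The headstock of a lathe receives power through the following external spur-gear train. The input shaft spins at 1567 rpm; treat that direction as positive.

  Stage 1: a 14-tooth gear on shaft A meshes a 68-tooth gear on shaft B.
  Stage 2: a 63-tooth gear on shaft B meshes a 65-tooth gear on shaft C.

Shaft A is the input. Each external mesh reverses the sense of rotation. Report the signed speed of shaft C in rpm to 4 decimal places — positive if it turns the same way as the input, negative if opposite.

Stage 1 [14T→68T]: ω = 1567.0000×14/68 = 322.6176 rpm, dir flips to −; running = −322.6176
Stage 2 [63T→65T]: ω = 322.6176×63/65 = 312.6910 rpm, dir flips to +; running = +312.6910

+312.6910 rpm (same as input, |ω| = 312.6910 rpm)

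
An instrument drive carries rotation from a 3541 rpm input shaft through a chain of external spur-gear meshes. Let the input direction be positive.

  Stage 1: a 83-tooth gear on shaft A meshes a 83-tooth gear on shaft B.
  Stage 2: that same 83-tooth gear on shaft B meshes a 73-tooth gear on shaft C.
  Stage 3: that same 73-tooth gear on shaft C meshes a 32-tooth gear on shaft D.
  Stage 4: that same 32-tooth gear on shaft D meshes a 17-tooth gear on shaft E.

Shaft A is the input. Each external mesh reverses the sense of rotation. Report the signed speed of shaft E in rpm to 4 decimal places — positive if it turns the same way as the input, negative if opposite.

Stage 1 [83T→83T]: ω = 3541.0000×83/83 = 3541.0000 rpm, dir flips to −; running = −3541.0000
Stage 2 [83T→73T]: ω = 3541.0000×83/73 = 4026.0685 rpm, dir flips to +; running = +4026.0685
Stage 3 [73T→32T]: ω = 4026.0685×73/32 = 9184.4688 rpm, dir flips to −; running = −9184.4688
Stage 4 [32T→17T]: ω = 9184.4688×32/17 = 17288.4118 rpm, dir flips to +; running = +17288.4118

+17288.4118 rpm (same as input, |ω| = 17288.4118 rpm)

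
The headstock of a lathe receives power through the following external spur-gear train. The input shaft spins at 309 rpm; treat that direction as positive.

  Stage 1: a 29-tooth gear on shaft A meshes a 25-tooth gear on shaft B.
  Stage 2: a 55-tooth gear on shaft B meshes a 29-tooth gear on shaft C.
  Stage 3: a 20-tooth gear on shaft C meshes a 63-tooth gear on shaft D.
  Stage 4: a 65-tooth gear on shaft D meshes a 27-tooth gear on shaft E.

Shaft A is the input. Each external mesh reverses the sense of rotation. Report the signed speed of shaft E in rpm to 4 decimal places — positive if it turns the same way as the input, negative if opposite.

+519.5414 rpm (same as input, |ω| = 519.5414 rpm)

Stage 1 [29T→25T]: ω = 309.0000×29/25 = 358.4400 rpm, dir flips to −; running = −358.4400
Stage 2 [55T→29T]: ω = 358.4400×55/29 = 679.8000 rpm, dir flips to +; running = +679.8000
Stage 3 [20T→63T]: ω = 679.8000×20/63 = 215.8095 rpm, dir flips to −; running = −215.8095
Stage 4 [65T→27T]: ω = 215.8095×65/27 = 519.5414 rpm, dir flips to +; running = +519.5414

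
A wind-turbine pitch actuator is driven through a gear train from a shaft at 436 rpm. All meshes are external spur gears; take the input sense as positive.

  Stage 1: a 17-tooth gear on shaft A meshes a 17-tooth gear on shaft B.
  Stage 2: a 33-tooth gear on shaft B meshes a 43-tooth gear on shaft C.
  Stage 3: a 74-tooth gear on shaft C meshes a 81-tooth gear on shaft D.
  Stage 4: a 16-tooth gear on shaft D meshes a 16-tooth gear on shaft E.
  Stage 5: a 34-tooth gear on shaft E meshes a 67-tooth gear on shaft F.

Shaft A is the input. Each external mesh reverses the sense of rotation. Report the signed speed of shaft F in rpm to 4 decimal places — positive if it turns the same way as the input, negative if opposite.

Stage 1 [17T→17T]: ω = 436.0000×17/17 = 436.0000 rpm, dir flips to −; running = −436.0000
Stage 2 [33T→43T]: ω = 436.0000×33/43 = 334.6047 rpm, dir flips to +; running = +334.6047
Stage 3 [74T→81T]: ω = 334.6047×74/81 = 305.6882 rpm, dir flips to −; running = −305.6882
Stage 4 [16T→16T]: ω = 305.6882×16/16 = 305.6882 rpm, dir flips to +; running = +305.6882
Stage 5 [34T→67T]: ω = 305.6882×34/67 = 155.1254 rpm, dir flips to −; running = −155.1254

-155.1254 rpm (opposite to input, |ω| = 155.1254 rpm)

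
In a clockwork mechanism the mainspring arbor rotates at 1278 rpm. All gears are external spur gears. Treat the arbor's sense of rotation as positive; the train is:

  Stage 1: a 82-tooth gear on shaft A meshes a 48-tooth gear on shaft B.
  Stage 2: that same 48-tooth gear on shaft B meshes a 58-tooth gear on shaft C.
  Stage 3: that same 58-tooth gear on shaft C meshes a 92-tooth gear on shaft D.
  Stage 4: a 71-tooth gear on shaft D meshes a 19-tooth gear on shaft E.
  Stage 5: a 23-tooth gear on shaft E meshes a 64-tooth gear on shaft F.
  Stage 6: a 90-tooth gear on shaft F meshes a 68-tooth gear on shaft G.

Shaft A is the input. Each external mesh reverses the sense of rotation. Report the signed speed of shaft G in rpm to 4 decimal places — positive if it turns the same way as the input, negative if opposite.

+2024.6180 rpm (same as input, |ω| = 2024.6180 rpm)

Stage 1 [82T→48T]: ω = 1278.0000×82/48 = 2183.2500 rpm, dir flips to −; running = −2183.2500
Stage 2 [48T→58T]: ω = 2183.2500×48/58 = 1806.8276 rpm, dir flips to +; running = +1806.8276
Stage 3 [58T→92T]: ω = 1806.8276×58/92 = 1139.0870 rpm, dir flips to −; running = −1139.0870
Stage 4 [71T→19T]: ω = 1139.0870×71/19 = 4256.5881 rpm, dir flips to +; running = +4256.5881
Stage 5 [23T→64T]: ω = 4256.5881×23/64 = 1529.7113 rpm, dir flips to −; running = −1529.7113
Stage 6 [90T→68T]: ω = 1529.7113×90/68 = 2024.6180 rpm, dir flips to +; running = +2024.6180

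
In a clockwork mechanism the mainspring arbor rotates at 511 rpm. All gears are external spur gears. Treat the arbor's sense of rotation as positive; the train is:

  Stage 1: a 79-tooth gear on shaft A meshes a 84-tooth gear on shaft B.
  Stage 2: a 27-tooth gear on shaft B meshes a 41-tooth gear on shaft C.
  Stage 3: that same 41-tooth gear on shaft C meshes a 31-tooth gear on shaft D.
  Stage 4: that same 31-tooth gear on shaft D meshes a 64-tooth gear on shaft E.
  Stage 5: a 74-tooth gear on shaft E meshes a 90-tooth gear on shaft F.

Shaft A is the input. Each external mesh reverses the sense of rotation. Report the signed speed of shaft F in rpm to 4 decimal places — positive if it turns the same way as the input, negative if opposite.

Stage 1 [79T→84T]: ω = 511.0000×79/84 = 480.5833 rpm, dir flips to −; running = −480.5833
Stage 2 [27T→41T]: ω = 480.5833×27/41 = 316.4817 rpm, dir flips to +; running = +316.4817
Stage 3 [41T→31T]: ω = 316.4817×41/31 = 418.5726 rpm, dir flips to −; running = −418.5726
Stage 4 [31T→64T]: ω = 418.5726×31/64 = 202.7461 rpm, dir flips to +; running = +202.7461
Stage 5 [74T→90T]: ω = 202.7461×74/90 = 166.7023 rpm, dir flips to −; running = −166.7023

-166.7023 rpm (opposite to input, |ω| = 166.7023 rpm)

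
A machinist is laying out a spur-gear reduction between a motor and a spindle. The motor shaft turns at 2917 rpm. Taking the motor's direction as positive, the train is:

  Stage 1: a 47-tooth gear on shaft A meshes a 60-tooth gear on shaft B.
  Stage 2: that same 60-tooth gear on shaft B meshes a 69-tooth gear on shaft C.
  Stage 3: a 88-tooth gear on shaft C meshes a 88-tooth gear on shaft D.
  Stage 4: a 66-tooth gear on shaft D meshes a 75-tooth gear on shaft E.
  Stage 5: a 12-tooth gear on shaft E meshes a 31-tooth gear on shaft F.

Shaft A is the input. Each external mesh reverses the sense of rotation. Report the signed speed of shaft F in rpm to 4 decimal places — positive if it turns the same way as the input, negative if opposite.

-676.8422 rpm (opposite to input, |ω| = 676.8422 rpm)

Stage 1 [47T→60T]: ω = 2917.0000×47/60 = 2284.9833 rpm, dir flips to −; running = −2284.9833
Stage 2 [60T→69T]: ω = 2284.9833×60/69 = 1986.9420 rpm, dir flips to +; running = +1986.9420
Stage 3 [88T→88T]: ω = 1986.9420×88/88 = 1986.9420 rpm, dir flips to −; running = −1986.9420
Stage 4 [66T→75T]: ω = 1986.9420×66/75 = 1748.5090 rpm, dir flips to +; running = +1748.5090
Stage 5 [12T→31T]: ω = 1748.5090×12/31 = 676.8422 rpm, dir flips to −; running = −676.8422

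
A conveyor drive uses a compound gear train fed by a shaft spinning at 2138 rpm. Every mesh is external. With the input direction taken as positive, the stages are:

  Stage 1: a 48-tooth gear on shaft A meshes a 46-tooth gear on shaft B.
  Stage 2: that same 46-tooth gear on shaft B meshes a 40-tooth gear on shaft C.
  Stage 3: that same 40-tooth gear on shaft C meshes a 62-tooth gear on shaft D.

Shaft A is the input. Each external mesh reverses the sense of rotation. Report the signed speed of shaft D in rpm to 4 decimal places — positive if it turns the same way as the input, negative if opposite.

Stage 1 [48T→46T]: ω = 2138.0000×48/46 = 2230.9565 rpm, dir flips to −; running = −2230.9565
Stage 2 [46T→40T]: ω = 2230.9565×46/40 = 2565.6000 rpm, dir flips to +; running = +2565.6000
Stage 3 [40T→62T]: ω = 2565.6000×40/62 = 1655.2258 rpm, dir flips to −; running = −1655.2258

-1655.2258 rpm (opposite to input, |ω| = 1655.2258 rpm)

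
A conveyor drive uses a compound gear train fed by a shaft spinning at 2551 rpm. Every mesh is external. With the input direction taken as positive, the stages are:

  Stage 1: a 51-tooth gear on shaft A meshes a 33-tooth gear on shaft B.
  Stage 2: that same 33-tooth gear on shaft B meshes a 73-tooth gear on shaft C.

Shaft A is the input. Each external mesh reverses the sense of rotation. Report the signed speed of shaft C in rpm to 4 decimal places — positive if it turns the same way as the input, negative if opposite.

Stage 1 [51T→33T]: ω = 2551.0000×51/33 = 3942.4545 rpm, dir flips to −; running = −3942.4545
Stage 2 [33T→73T]: ω = 3942.4545×33/73 = 1782.2055 rpm, dir flips to +; running = +1782.2055

+1782.2055 rpm (same as input, |ω| = 1782.2055 rpm)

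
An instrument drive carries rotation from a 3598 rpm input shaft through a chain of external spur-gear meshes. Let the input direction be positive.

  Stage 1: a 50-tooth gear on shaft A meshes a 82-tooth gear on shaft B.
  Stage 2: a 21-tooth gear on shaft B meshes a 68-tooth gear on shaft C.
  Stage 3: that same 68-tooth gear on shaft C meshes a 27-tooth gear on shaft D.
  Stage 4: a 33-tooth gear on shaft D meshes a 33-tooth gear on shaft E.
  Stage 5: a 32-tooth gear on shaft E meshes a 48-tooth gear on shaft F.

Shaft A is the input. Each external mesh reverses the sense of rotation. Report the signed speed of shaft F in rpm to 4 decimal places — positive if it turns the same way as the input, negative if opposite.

Stage 1 [50T→82T]: ω = 3598.0000×50/82 = 2193.9024 rpm, dir flips to −; running = −2193.9024
Stage 2 [21T→68T]: ω = 2193.9024×21/68 = 677.5287 rpm, dir flips to +; running = +677.5287
Stage 3 [68T→27T]: ω = 677.5287×68/27 = 1706.3686 rpm, dir flips to −; running = −1706.3686
Stage 4 [33T→33T]: ω = 1706.3686×33/33 = 1706.3686 rpm, dir flips to +; running = +1706.3686
Stage 5 [32T→48T]: ω = 1706.3686×32/48 = 1137.5790 rpm, dir flips to −; running = −1137.5790

-1137.5790 rpm (opposite to input, |ω| = 1137.5790 rpm)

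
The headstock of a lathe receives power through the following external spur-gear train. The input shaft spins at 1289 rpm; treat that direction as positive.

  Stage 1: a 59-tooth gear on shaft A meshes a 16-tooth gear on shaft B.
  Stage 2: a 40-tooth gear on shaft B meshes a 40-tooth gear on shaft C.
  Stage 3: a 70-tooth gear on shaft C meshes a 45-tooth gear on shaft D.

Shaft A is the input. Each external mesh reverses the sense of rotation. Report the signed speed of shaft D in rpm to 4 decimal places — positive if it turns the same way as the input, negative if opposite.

-7393.8472 rpm (opposite to input, |ω| = 7393.8472 rpm)

Stage 1 [59T→16T]: ω = 1289.0000×59/16 = 4753.1875 rpm, dir flips to −; running = −4753.1875
Stage 2 [40T→40T]: ω = 4753.1875×40/40 = 4753.1875 rpm, dir flips to +; running = +4753.1875
Stage 3 [70T→45T]: ω = 4753.1875×70/45 = 7393.8472 rpm, dir flips to −; running = −7393.8472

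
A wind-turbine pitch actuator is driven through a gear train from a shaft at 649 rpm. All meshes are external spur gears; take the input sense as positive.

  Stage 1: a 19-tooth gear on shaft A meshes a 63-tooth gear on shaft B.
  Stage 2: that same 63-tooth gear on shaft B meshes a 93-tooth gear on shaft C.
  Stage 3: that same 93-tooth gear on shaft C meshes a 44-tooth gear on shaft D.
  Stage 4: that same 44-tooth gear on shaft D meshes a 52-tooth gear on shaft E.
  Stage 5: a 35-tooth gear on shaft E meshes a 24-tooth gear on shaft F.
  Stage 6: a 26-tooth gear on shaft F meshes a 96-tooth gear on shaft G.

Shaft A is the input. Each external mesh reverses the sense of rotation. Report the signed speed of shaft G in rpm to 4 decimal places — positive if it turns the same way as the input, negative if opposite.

Stage 1 [19T→63T]: ω = 649.0000×19/63 = 195.7302 rpm, dir flips to −; running = −195.7302
Stage 2 [63T→93T]: ω = 195.7302×63/93 = 132.5914 rpm, dir flips to +; running = +132.5914
Stage 3 [93T→44T]: ω = 132.5914×93/44 = 280.2500 rpm, dir flips to −; running = −280.2500
Stage 4 [44T→52T]: ω = 280.2500×44/52 = 237.1346 rpm, dir flips to +; running = +237.1346
Stage 5 [35T→24T]: ω = 237.1346×35/24 = 345.8213 rpm, dir flips to −; running = −345.8213
Stage 6 [26T→96T]: ω = 345.8213×26/96 = 93.6599 rpm, dir flips to +; running = +93.6599

+93.6599 rpm (same as input, |ω| = 93.6599 rpm)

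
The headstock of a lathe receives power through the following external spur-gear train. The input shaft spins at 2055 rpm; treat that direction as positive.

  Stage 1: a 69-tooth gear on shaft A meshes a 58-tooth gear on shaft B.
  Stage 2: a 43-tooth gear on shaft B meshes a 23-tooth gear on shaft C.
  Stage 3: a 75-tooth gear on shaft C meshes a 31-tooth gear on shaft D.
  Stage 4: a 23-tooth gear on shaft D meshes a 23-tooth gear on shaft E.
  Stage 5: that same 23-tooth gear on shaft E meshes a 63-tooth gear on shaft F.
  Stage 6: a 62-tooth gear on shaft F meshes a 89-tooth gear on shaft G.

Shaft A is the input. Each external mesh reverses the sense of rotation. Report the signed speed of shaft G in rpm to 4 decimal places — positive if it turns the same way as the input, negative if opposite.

Stage 1 [69T→58T]: ω = 2055.0000×69/58 = 2444.7414 rpm, dir flips to −; running = −2444.7414
Stage 2 [43T→23T]: ω = 2444.7414×43/23 = 4570.6034 rpm, dir flips to +; running = +4570.6034
Stage 3 [75T→31T]: ω = 4570.6034×75/31 = 11057.9116 rpm, dir flips to −; running = −11057.9116
Stage 4 [23T→23T]: ω = 11057.9116×23/23 = 11057.9116 rpm, dir flips to +; running = +11057.9116
Stage 5 [23T→63T]: ω = 11057.9116×23/63 = 4037.0153 rpm, dir flips to −; running = −4037.0153
Stage 6 [62T→89T]: ω = 4037.0153×62/89 = 2812.3028 rpm, dir flips to +; running = +2812.3028

+2812.3028 rpm (same as input, |ω| = 2812.3028 rpm)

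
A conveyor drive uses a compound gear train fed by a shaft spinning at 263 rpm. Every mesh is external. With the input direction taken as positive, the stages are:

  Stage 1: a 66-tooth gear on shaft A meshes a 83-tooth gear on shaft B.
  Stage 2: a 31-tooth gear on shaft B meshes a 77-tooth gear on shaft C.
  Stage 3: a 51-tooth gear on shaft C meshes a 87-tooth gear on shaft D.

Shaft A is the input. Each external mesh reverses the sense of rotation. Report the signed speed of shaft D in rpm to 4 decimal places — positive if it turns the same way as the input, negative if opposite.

Stage 1 [66T→83T]: ω = 263.0000×66/83 = 209.1325 rpm, dir flips to −; running = −209.1325
Stage 2 [31T→77T]: ω = 209.1325×31/77 = 84.1962 rpm, dir flips to +; running = +84.1962
Stage 3 [51T→87T]: ω = 84.1962×51/87 = 49.3564 rpm, dir flips to −; running = −49.3564

-49.3564 rpm (opposite to input, |ω| = 49.3564 rpm)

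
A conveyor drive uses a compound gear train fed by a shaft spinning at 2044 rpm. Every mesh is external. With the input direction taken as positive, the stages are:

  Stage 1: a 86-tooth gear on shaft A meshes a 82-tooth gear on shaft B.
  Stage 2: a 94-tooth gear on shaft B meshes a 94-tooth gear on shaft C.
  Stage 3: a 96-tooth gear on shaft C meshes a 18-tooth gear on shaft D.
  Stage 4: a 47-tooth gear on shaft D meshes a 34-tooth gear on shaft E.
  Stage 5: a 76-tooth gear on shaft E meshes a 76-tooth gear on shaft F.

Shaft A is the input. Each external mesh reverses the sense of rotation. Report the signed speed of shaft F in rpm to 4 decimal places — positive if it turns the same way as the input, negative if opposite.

-15804.5873 rpm (opposite to input, |ω| = 15804.5873 rpm)

Stage 1 [86T→82T]: ω = 2044.0000×86/82 = 2143.7073 rpm, dir flips to −; running = −2143.7073
Stage 2 [94T→94T]: ω = 2143.7073×94/94 = 2143.7073 rpm, dir flips to +; running = +2143.7073
Stage 3 [96T→18T]: ω = 2143.7073×96/18 = 11433.1057 rpm, dir flips to −; running = −11433.1057
Stage 4 [47T→34T]: ω = 11433.1057×47/34 = 15804.5873 rpm, dir flips to +; running = +15804.5873
Stage 5 [76T→76T]: ω = 15804.5873×76/76 = 15804.5873 rpm, dir flips to −; running = −15804.5873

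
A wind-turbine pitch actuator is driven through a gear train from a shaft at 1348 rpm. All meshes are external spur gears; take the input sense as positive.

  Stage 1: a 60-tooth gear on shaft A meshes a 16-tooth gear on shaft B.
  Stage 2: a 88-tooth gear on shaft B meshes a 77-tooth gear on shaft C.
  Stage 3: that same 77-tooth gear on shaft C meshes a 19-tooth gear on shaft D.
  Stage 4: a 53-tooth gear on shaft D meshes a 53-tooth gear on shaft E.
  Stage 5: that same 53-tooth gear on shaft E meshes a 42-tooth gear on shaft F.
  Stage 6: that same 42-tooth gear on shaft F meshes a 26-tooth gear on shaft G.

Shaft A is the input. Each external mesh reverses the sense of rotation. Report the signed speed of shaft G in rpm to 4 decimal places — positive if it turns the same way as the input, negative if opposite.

Stage 1 [60T→16T]: ω = 1348.0000×60/16 = 5055.0000 rpm, dir flips to −; running = −5055.0000
Stage 2 [88T→77T]: ω = 5055.0000×88/77 = 5777.1429 rpm, dir flips to +; running = +5777.1429
Stage 3 [77T→19T]: ω = 5777.1429×77/19 = 23412.6316 rpm, dir flips to −; running = −23412.6316
Stage 4 [53T→53T]: ω = 23412.6316×53/53 = 23412.6316 rpm, dir flips to +; running = +23412.6316
Stage 5 [53T→42T]: ω = 23412.6316×53/42 = 29544.5113 rpm, dir flips to −; running = −29544.5113
Stage 6 [42T→26T]: ω = 29544.5113×42/26 = 47725.7490 rpm, dir flips to +; running = +47725.7490

+47725.7490 rpm (same as input, |ω| = 47725.7490 rpm)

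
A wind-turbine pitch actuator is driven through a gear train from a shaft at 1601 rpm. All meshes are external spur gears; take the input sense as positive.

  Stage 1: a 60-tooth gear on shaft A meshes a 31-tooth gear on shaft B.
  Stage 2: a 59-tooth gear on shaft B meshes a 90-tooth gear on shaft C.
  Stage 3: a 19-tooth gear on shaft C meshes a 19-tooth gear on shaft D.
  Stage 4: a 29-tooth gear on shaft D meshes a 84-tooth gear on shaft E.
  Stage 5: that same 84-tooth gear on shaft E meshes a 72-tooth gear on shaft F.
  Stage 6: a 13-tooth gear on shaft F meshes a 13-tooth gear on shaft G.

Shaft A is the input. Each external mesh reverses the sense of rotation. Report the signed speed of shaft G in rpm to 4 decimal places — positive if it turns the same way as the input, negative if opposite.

Stage 1 [60T→31T]: ω = 1601.0000×60/31 = 3098.7097 rpm, dir flips to −; running = −3098.7097
Stage 2 [59T→90T]: ω = 3098.7097×59/90 = 2031.3763 rpm, dir flips to +; running = +2031.3763
Stage 3 [19T→19T]: ω = 2031.3763×19/19 = 2031.3763 rpm, dir flips to −; running = −2031.3763
Stage 4 [29T→84T]: ω = 2031.3763×29/84 = 701.3085 rpm, dir flips to +; running = +701.3085
Stage 5 [84T→72T]: ω = 701.3085×84/72 = 818.1932 rpm, dir flips to −; running = −818.1932
Stage 6 [13T→13T]: ω = 818.1932×13/13 = 818.1932 rpm, dir flips to +; running = +818.1932

+818.1932 rpm (same as input, |ω| = 818.1932 rpm)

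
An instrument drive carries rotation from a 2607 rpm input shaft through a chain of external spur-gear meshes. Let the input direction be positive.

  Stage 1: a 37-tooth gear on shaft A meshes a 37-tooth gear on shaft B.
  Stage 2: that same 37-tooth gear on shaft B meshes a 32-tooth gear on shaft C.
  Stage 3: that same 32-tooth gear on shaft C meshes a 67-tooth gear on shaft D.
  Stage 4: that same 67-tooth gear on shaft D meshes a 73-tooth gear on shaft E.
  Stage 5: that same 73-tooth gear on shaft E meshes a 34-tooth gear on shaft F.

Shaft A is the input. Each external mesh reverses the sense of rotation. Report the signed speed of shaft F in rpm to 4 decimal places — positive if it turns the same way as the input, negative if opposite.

Stage 1 [37T→37T]: ω = 2607.0000×37/37 = 2607.0000 rpm, dir flips to −; running = −2607.0000
Stage 2 [37T→32T]: ω = 2607.0000×37/32 = 3014.3438 rpm, dir flips to +; running = +3014.3438
Stage 3 [32T→67T]: ω = 3014.3438×32/67 = 1439.6866 rpm, dir flips to −; running = −1439.6866
Stage 4 [67T→73T]: ω = 1439.6866×67/73 = 1321.3562 rpm, dir flips to +; running = +1321.3562
Stage 5 [73T→34T]: ω = 1321.3562×73/34 = 2837.0294 rpm, dir flips to −; running = −2837.0294

-2837.0294 rpm (opposite to input, |ω| = 2837.0294 rpm)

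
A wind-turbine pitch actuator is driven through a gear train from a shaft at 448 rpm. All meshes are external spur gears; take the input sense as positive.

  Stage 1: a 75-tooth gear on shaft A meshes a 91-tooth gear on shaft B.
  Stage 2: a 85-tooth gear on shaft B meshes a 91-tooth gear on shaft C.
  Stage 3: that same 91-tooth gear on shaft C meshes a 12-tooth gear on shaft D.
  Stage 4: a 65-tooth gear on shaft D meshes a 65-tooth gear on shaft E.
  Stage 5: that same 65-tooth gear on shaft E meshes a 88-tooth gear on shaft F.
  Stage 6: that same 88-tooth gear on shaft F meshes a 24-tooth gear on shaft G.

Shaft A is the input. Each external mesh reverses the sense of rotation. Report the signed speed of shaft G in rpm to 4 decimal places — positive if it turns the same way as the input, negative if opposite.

+7083.3333 rpm (same as input, |ω| = 7083.3333 rpm)

Stage 1 [75T→91T]: ω = 448.0000×75/91 = 369.2308 rpm, dir flips to −; running = −369.2308
Stage 2 [85T→91T]: ω = 369.2308×85/91 = 344.8859 rpm, dir flips to +; running = +344.8859
Stage 3 [91T→12T]: ω = 344.8859×91/12 = 2615.3846 rpm, dir flips to −; running = −2615.3846
Stage 4 [65T→65T]: ω = 2615.3846×65/65 = 2615.3846 rpm, dir flips to +; running = +2615.3846
Stage 5 [65T→88T]: ω = 2615.3846×65/88 = 1931.8182 rpm, dir flips to −; running = −1931.8182
Stage 6 [88T→24T]: ω = 1931.8182×88/24 = 7083.3333 rpm, dir flips to +; running = +7083.3333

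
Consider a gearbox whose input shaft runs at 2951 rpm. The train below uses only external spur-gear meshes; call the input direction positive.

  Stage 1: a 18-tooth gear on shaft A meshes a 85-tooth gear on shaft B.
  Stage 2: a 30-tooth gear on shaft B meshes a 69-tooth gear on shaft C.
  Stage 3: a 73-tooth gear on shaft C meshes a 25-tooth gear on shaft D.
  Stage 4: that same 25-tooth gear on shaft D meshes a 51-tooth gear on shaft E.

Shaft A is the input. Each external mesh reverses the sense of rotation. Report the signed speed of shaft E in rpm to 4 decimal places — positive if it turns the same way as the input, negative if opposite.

Stage 1 [18T→85T]: ω = 2951.0000×18/85 = 624.9176 rpm, dir flips to −; running = −624.9176
Stage 2 [30T→69T]: ω = 624.9176×30/69 = 271.7033 rpm, dir flips to +; running = +271.7033
Stage 3 [73T→25T]: ω = 271.7033×73/25 = 793.3737 rpm, dir flips to −; running = −793.3737
Stage 4 [25T→51T]: ω = 793.3737×25/51 = 388.9087 rpm, dir flips to +; running = +388.9087

+388.9087 rpm (same as input, |ω| = 388.9087 rpm)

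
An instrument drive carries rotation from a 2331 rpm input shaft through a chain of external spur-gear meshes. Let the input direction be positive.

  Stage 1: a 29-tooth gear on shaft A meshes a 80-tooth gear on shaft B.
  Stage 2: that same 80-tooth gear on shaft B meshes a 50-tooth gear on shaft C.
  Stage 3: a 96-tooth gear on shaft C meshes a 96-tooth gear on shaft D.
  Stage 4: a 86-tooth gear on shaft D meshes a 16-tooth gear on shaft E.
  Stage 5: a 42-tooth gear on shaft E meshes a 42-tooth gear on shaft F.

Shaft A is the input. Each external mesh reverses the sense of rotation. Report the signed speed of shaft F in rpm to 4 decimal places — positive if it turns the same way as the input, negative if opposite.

-7266.8925 rpm (opposite to input, |ω| = 7266.8925 rpm)

Stage 1 [29T→80T]: ω = 2331.0000×29/80 = 844.9875 rpm, dir flips to −; running = −844.9875
Stage 2 [80T→50T]: ω = 844.9875×80/50 = 1351.9800 rpm, dir flips to +; running = +1351.9800
Stage 3 [96T→96T]: ω = 1351.9800×96/96 = 1351.9800 rpm, dir flips to −; running = −1351.9800
Stage 4 [86T→16T]: ω = 1351.9800×86/16 = 7266.8925 rpm, dir flips to +; running = +7266.8925
Stage 5 [42T→42T]: ω = 7266.8925×42/42 = 7266.8925 rpm, dir flips to −; running = −7266.8925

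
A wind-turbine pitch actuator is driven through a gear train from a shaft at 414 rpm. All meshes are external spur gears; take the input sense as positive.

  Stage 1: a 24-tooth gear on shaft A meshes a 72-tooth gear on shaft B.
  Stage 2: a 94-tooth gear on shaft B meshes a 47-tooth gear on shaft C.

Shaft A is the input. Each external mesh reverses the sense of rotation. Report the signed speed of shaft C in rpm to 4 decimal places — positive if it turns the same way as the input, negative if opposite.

Stage 1 [24T→72T]: ω = 414.0000×24/72 = 138.0000 rpm, dir flips to −; running = −138.0000
Stage 2 [94T→47T]: ω = 138.0000×94/47 = 276.0000 rpm, dir flips to +; running = +276.0000

+276.0000 rpm (same as input, |ω| = 276.0000 rpm)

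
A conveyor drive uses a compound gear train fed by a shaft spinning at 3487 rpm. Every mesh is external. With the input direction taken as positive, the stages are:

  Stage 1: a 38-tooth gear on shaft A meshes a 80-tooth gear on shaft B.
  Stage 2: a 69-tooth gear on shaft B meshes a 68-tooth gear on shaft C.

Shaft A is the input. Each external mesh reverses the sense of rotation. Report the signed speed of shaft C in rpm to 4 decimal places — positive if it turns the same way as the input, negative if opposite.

+1680.6827 rpm (same as input, |ω| = 1680.6827 rpm)

Stage 1 [38T→80T]: ω = 3487.0000×38/80 = 1656.3250 rpm, dir flips to −; running = −1656.3250
Stage 2 [69T→68T]: ω = 1656.3250×69/68 = 1680.6827 rpm, dir flips to +; running = +1680.6827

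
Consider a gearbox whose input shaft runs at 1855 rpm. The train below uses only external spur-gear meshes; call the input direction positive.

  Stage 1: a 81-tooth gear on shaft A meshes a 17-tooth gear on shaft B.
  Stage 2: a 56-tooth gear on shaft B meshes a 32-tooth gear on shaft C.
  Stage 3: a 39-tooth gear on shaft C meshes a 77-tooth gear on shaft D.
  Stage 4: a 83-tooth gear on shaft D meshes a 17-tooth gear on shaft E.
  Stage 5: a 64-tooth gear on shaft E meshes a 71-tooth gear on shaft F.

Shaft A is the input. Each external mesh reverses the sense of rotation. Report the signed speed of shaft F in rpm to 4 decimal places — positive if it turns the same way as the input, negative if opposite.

-34478.0534 rpm (opposite to input, |ω| = 34478.0534 rpm)

Stage 1 [81T→17T]: ω = 1855.0000×81/17 = 8838.5294 rpm, dir flips to −; running = −8838.5294
Stage 2 [56T→32T]: ω = 8838.5294×56/32 = 15467.4265 rpm, dir flips to +; running = +15467.4265
Stage 3 [39T→77T]: ω = 15467.4265×39/77 = 7834.1511 rpm, dir flips to −; running = −7834.1511
Stage 4 [83T→17T]: ω = 7834.1511×83/17 = 38249.0905 rpm, dir flips to +; running = +38249.0905
Stage 5 [64T→71T]: ω = 38249.0905×64/71 = 34478.0534 rpm, dir flips to −; running = −34478.0534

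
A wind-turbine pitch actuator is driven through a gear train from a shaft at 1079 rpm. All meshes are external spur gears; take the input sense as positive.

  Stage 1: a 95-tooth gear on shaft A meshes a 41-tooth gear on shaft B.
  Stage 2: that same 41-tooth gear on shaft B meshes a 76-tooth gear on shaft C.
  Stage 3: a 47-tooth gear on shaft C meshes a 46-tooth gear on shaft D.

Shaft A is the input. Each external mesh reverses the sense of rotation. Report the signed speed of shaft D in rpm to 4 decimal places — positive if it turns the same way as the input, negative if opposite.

-1378.0707 rpm (opposite to input, |ω| = 1378.0707 rpm)

Stage 1 [95T→41T]: ω = 1079.0000×95/41 = 2500.1220 rpm, dir flips to −; running = −2500.1220
Stage 2 [41T→76T]: ω = 2500.1220×41/76 = 1348.7500 rpm, dir flips to +; running = +1348.7500
Stage 3 [47T→46T]: ω = 1348.7500×47/46 = 1378.0707 rpm, dir flips to −; running = −1378.0707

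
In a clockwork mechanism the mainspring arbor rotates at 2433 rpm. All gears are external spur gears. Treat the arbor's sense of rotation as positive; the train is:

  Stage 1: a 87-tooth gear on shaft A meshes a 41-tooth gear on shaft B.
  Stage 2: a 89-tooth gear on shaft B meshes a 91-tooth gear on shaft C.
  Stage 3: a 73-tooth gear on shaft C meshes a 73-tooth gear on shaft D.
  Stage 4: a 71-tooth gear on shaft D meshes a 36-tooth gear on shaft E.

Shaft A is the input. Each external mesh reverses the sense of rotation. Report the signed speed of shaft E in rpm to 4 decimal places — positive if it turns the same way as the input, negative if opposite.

Stage 1 [87T→41T]: ω = 2433.0000×87/41 = 5162.7073 rpm, dir flips to −; running = −5162.7073
Stage 2 [89T→91T]: ω = 5162.7073×89/91 = 5049.2412 rpm, dir flips to +; running = +5049.2412
Stage 3 [73T→73T]: ω = 5049.2412×73/73 = 5049.2412 rpm, dir flips to −; running = −5049.2412
Stage 4 [71T→36T]: ω = 5049.2412×71/36 = 9958.2257 rpm, dir flips to +; running = +9958.2257

+9958.2257 rpm (same as input, |ω| = 9958.2257 rpm)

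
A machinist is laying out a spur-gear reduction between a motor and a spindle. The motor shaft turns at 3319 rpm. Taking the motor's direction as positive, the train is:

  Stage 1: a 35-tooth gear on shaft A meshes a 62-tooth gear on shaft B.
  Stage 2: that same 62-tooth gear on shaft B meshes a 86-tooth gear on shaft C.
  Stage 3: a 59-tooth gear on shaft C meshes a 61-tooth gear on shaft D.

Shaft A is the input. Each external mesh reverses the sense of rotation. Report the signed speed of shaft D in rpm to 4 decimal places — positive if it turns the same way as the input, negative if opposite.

-1306.4687 rpm (opposite to input, |ω| = 1306.4687 rpm)

Stage 1 [35T→62T]: ω = 3319.0000×35/62 = 1873.6290 rpm, dir flips to −; running = −1873.6290
Stage 2 [62T→86T]: ω = 1873.6290×62/86 = 1350.7558 rpm, dir flips to +; running = +1350.7558
Stage 3 [59T→61T]: ω = 1350.7558×59/61 = 1306.4687 rpm, dir flips to −; running = −1306.4687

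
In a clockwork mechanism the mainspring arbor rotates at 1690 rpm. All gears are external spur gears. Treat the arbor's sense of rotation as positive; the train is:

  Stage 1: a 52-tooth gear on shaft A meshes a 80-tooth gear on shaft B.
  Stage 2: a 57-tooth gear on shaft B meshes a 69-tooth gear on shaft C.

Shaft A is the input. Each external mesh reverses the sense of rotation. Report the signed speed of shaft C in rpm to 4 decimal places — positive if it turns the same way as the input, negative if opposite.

Stage 1 [52T→80T]: ω = 1690.0000×52/80 = 1098.5000 rpm, dir flips to −; running = −1098.5000
Stage 2 [57T→69T]: ω = 1098.5000×57/69 = 907.4565 rpm, dir flips to +; running = +907.4565

+907.4565 rpm (same as input, |ω| = 907.4565 rpm)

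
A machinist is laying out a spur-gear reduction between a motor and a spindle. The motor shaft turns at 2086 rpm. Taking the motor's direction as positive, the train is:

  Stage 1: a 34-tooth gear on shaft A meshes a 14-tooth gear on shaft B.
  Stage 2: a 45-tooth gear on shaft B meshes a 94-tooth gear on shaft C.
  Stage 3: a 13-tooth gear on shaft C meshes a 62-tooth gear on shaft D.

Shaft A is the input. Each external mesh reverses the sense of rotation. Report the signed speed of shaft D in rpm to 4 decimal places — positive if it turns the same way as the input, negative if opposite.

-508.5124 rpm (opposite to input, |ω| = 508.5124 rpm)

Stage 1 [34T→14T]: ω = 2086.0000×34/14 = 5066.0000 rpm, dir flips to −; running = −5066.0000
Stage 2 [45T→94T]: ω = 5066.0000×45/94 = 2425.2128 rpm, dir flips to +; running = +2425.2128
Stage 3 [13T→62T]: ω = 2425.2128×13/62 = 508.5124 rpm, dir flips to −; running = −508.5124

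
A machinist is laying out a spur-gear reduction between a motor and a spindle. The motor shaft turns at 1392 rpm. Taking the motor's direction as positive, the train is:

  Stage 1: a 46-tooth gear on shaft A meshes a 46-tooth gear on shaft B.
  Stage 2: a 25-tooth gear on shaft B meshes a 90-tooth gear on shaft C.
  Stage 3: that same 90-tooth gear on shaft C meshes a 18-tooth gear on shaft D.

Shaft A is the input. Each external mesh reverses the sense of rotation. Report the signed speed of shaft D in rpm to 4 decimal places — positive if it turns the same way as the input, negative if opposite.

-1933.3333 rpm (opposite to input, |ω| = 1933.3333 rpm)

Stage 1 [46T→46T]: ω = 1392.0000×46/46 = 1392.0000 rpm, dir flips to −; running = −1392.0000
Stage 2 [25T→90T]: ω = 1392.0000×25/90 = 386.6667 rpm, dir flips to +; running = +386.6667
Stage 3 [90T→18T]: ω = 386.6667×90/18 = 1933.3333 rpm, dir flips to −; running = −1933.3333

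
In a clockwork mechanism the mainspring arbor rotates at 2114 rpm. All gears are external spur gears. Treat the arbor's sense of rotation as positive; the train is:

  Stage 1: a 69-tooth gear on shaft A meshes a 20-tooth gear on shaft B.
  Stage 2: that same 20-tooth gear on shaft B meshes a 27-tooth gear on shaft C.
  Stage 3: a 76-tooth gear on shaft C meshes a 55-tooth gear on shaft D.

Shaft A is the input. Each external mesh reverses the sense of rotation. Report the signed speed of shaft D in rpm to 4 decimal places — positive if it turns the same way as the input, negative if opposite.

-7465.1960 rpm (opposite to input, |ω| = 7465.1960 rpm)

Stage 1 [69T→20T]: ω = 2114.0000×69/20 = 7293.3000 rpm, dir flips to −; running = −7293.3000
Stage 2 [20T→27T]: ω = 7293.3000×20/27 = 5402.4444 rpm, dir flips to +; running = +5402.4444
Stage 3 [76T→55T]: ω = 5402.4444×76/55 = 7465.1960 rpm, dir flips to −; running = −7465.1960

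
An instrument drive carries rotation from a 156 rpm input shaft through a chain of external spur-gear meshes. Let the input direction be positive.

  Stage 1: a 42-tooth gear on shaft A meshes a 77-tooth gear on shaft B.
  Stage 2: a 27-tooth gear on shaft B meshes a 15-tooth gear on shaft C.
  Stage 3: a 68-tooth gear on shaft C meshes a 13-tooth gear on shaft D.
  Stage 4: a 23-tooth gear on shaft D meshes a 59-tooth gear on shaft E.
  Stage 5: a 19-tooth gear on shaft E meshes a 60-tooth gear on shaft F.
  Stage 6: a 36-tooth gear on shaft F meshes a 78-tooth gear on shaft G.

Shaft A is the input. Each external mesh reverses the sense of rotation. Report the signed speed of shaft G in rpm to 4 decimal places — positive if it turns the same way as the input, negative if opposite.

Stage 1 [42T→77T]: ω = 156.0000×42/77 = 85.0909 rpm, dir flips to −; running = −85.0909
Stage 2 [27T→15T]: ω = 85.0909×27/15 = 153.1636 rpm, dir flips to +; running = +153.1636
Stage 3 [68T→13T]: ω = 153.1636×68/13 = 801.1636 rpm, dir flips to −; running = −801.1636
Stage 4 [23T→59T]: ω = 801.1636×23/59 = 312.3180 rpm, dir flips to +; running = +312.3180
Stage 5 [19T→60T]: ω = 312.3180×19/60 = 98.9007 rpm, dir flips to −; running = −98.9007
Stage 6 [36T→78T]: ω = 98.9007×36/78 = 45.6465 rpm, dir flips to +; running = +45.6465

+45.6465 rpm (same as input, |ω| = 45.6465 rpm)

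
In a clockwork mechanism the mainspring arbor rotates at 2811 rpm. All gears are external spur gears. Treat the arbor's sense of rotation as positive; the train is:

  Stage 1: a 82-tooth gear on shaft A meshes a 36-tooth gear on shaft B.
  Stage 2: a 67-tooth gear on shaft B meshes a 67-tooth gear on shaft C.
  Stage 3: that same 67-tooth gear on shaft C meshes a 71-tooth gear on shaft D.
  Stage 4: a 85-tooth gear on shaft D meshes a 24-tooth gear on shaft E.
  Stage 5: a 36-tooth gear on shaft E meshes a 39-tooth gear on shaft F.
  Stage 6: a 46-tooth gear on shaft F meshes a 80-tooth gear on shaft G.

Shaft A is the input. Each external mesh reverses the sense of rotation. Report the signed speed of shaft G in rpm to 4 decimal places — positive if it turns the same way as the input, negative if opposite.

+11358.0055 rpm (same as input, |ω| = 11358.0055 rpm)

Stage 1 [82T→36T]: ω = 2811.0000×82/36 = 6402.8333 rpm, dir flips to −; running = −6402.8333
Stage 2 [67T→67T]: ω = 6402.8333×67/67 = 6402.8333 rpm, dir flips to +; running = +6402.8333
Stage 3 [67T→71T]: ω = 6402.8333×67/71 = 6042.1103 rpm, dir flips to −; running = −6042.1103
Stage 4 [85T→24T]: ω = 6042.1103×85/24 = 21399.1407 rpm, dir flips to +; running = +21399.1407
Stage 5 [36T→39T]: ω = 21399.1407×36/39 = 19753.0530 rpm, dir flips to −; running = −19753.0530
Stage 6 [46T→80T]: ω = 19753.0530×46/80 = 11358.0055 rpm, dir flips to +; running = +11358.0055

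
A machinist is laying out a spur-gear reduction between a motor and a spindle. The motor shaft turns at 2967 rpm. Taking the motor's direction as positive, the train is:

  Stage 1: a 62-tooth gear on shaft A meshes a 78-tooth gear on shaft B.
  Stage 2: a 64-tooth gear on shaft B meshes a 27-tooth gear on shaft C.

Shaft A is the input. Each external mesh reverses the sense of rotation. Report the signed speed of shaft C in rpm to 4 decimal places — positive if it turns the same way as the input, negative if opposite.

+5590.2450 rpm (same as input, |ω| = 5590.2450 rpm)

Stage 1 [62T→78T]: ω = 2967.0000×62/78 = 2358.3846 rpm, dir flips to −; running = −2358.3846
Stage 2 [64T→27T]: ω = 2358.3846×64/27 = 5590.2450 rpm, dir flips to +; running = +5590.2450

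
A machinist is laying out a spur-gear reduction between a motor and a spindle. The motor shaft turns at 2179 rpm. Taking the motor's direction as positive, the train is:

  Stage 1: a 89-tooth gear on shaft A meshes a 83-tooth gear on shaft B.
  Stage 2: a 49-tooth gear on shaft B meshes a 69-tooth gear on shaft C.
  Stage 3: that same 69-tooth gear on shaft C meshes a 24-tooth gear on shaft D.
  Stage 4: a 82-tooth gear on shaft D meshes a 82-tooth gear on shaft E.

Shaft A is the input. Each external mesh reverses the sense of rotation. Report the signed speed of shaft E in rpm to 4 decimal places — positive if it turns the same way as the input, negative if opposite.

+4770.3911 rpm (same as input, |ω| = 4770.3911 rpm)

Stage 1 [89T→83T]: ω = 2179.0000×89/83 = 2336.5181 rpm, dir flips to −; running = −2336.5181
Stage 2 [49T→69T]: ω = 2336.5181×49/69 = 1659.2665 rpm, dir flips to +; running = +1659.2665
Stage 3 [69T→24T]: ω = 1659.2665×69/24 = 4770.3911 rpm, dir flips to −; running = −4770.3911
Stage 4 [82T→82T]: ω = 4770.3911×82/82 = 4770.3911 rpm, dir flips to +; running = +4770.3911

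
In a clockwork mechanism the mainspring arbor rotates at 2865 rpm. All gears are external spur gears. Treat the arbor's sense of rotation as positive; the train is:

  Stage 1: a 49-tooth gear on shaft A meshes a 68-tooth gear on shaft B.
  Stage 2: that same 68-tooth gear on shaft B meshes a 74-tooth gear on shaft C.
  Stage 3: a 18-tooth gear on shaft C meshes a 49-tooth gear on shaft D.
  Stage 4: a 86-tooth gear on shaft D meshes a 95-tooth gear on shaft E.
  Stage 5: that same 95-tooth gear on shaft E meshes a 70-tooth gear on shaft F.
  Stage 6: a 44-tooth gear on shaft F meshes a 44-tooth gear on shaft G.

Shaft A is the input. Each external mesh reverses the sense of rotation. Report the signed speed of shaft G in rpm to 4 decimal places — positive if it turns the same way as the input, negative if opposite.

+856.1815 rpm (same as input, |ω| = 856.1815 rpm)

Stage 1 [49T→68T]: ω = 2865.0000×49/68 = 2064.4853 rpm, dir flips to −; running = −2064.4853
Stage 2 [68T→74T]: ω = 2064.4853×68/74 = 1897.0946 rpm, dir flips to +; running = +1897.0946
Stage 3 [18T→49T]: ω = 1897.0946×18/49 = 696.8919 rpm, dir flips to −; running = −696.8919
Stage 4 [86T→95T]: ω = 696.8919×86/95 = 630.8706 rpm, dir flips to +; running = +630.8706
Stage 5 [95T→70T]: ω = 630.8706×95/70 = 856.1815 rpm, dir flips to −; running = −856.1815
Stage 6 [44T→44T]: ω = 856.1815×44/44 = 856.1815 rpm, dir flips to +; running = +856.1815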